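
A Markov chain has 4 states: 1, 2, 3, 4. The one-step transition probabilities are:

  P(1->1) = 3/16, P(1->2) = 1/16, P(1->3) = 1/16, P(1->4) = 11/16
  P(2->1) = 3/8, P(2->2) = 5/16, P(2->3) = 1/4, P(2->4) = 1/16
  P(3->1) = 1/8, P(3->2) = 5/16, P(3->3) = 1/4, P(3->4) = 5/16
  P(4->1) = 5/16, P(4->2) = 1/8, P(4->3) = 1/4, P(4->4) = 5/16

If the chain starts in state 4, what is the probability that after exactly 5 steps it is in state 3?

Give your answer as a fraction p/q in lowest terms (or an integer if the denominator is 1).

Answer: 106223/524288

Derivation:
Computing P^5 by repeated multiplication:
P^1 =
  1: [3/16, 1/16, 1/16, 11/16]
  2: [3/8, 5/16, 1/4, 1/16]
  3: [1/8, 5/16, 1/4, 5/16]
  4: [5/16, 1/8, 1/4, 5/16]
P^2 =
  1: [9/32, 35/256, 55/256, 47/128]
  2: [61/256, 53/256, 23/128, 3/8]
  3: [69/256, 57/256, 29/128, 9/32]
  4: [15/64, 45/256, 49/256, 51/128]
P^3 =
  1: [503/2048, 355/2048, 101/512, 393/1024]
  2: [1073/4096, 187/1024, 841/4096, 717/2048]
  3: [1025/4096, 197/1024, 817/4096, 733/2048]
  4: [529/2048, 367/2048, 211/1024, 365/1024]
P^4 =
  1: [8377/32768, 2935/16384, 6683/32768, 5919/16384]
  2: [16559/65536, 5943/32768, 13165/65536, 11963/32768]
  3: [16767/65536, 5991/32768, 13309/65536, 11739/32768]
  4: [8283/32768, 2967/16384, 6605/32768, 5973/16384]
P^5 =
  1: [132907/524288, 47409/262144, 105941/524288, 95311/262144]
  2: [266953/1048576, 94833/524288, 212467/1048576, 189745/524288]
  3: [266201/1048576, 95089/524288, 211843/1048576, 190177/524288]
  4: [133393/524288, 47435/262144, 106223/524288, 94901/262144]

(P^5)[4 -> 3] = 106223/524288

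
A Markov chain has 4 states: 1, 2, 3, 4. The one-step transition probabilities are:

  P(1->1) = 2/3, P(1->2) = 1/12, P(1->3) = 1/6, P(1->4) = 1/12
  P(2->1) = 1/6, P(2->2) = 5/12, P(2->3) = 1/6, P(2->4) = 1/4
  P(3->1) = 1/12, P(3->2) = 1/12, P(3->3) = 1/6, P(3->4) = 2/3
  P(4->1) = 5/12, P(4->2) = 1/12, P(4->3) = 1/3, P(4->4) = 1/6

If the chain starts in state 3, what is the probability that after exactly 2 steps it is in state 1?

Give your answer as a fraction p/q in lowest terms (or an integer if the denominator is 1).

Answer: 13/36

Derivation:
Computing P^2 by repeated multiplication:
P^1 =
  1: [2/3, 1/12, 1/6, 1/12]
  2: [1/6, 5/12, 1/6, 1/4]
  3: [1/12, 1/12, 1/6, 2/3]
  4: [5/12, 1/12, 1/3, 1/6]
P^2 =
  1: [73/144, 1/9, 13/72, 29/144]
  2: [43/144, 2/9, 5/24, 13/48]
  3: [13/36, 1/9, 5/18, 1/4]
  4: [7/18, 1/9, 7/36, 11/36]

(P^2)[3 -> 1] = 13/36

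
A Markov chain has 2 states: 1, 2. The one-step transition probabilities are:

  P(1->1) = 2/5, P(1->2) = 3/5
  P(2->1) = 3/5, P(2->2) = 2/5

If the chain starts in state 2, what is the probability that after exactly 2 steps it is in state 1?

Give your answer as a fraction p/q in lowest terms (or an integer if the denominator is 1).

Computing P^2 by repeated multiplication:
P^1 =
  1: [2/5, 3/5]
  2: [3/5, 2/5]
P^2 =
  1: [13/25, 12/25]
  2: [12/25, 13/25]

(P^2)[2 -> 1] = 12/25

Answer: 12/25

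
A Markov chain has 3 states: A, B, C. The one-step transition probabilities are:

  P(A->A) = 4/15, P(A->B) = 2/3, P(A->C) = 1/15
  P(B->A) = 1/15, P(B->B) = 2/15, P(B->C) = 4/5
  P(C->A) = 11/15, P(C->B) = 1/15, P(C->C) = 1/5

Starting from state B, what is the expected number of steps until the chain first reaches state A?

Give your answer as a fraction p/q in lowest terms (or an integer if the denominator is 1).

Answer: 5/2

Derivation:
Let h_i = expected steps to first reach A from state i.
Boundary: h_A = 0.
First-step equations for the other states:
  h_B = 1 + 1/15*h_A + 2/15*h_B + 4/5*h_C
  h_C = 1 + 11/15*h_A + 1/15*h_B + 1/5*h_C

Substituting h_A = 0 and rearranging gives the linear system (I - Q) h = 1:
  [13/15, -4/5] . (h_B, h_C) = 1
  [-1/15, 4/5] . (h_B, h_C) = 1

Solving yields:
  h_B = 5/2
  h_C = 35/24

Starting state is B, so the expected hitting time is h_B = 5/2.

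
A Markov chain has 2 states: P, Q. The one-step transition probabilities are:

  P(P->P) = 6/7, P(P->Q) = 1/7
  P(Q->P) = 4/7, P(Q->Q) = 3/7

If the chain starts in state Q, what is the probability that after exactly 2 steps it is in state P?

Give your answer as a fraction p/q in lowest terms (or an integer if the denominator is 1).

Computing P^2 by repeated multiplication:
P^1 =
  P: [6/7, 1/7]
  Q: [4/7, 3/7]
P^2 =
  P: [40/49, 9/49]
  Q: [36/49, 13/49]

(P^2)[Q -> P] = 36/49

Answer: 36/49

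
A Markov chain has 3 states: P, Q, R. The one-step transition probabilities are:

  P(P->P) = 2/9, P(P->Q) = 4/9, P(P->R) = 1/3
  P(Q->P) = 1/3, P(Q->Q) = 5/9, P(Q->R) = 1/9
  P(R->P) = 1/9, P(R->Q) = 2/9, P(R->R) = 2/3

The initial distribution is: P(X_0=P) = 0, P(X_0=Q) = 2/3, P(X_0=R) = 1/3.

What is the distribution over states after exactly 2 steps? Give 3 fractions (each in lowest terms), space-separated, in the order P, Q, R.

Answer: 58/243 104/243 1/3

Derivation:
Propagating the distribution step by step (d_{t+1} = d_t * P):
d_0 = (P=0, Q=2/3, R=1/3)
  d_1[P] = 0*2/9 + 2/3*1/3 + 1/3*1/9 = 7/27
  d_1[Q] = 0*4/9 + 2/3*5/9 + 1/3*2/9 = 4/9
  d_1[R] = 0*1/3 + 2/3*1/9 + 1/3*2/3 = 8/27
d_1 = (P=7/27, Q=4/9, R=8/27)
  d_2[P] = 7/27*2/9 + 4/9*1/3 + 8/27*1/9 = 58/243
  d_2[Q] = 7/27*4/9 + 4/9*5/9 + 8/27*2/9 = 104/243
  d_2[R] = 7/27*1/3 + 4/9*1/9 + 8/27*2/3 = 1/3
d_2 = (P=58/243, Q=104/243, R=1/3)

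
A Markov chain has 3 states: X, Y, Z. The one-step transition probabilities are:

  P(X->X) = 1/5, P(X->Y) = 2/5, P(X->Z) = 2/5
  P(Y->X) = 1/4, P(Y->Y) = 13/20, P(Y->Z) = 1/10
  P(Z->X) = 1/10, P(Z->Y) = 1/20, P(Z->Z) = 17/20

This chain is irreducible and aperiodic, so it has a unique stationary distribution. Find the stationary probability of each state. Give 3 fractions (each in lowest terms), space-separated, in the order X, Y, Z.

Answer: 19/123 32/123 24/41

Derivation:
The stationary distribution satisfies pi = pi * P, i.e.:
  pi_X = 1/5*pi_X + 1/4*pi_Y + 1/10*pi_Z
  pi_Y = 2/5*pi_X + 13/20*pi_Y + 1/20*pi_Z
  pi_Z = 2/5*pi_X + 1/10*pi_Y + 17/20*pi_Z
with normalization: pi_X + pi_Y + pi_Z = 1.

Using the first 2 balance equations plus normalization, the linear system A*pi = b is:
  [-4/5, 1/4, 1/10] . pi = 0
  [2/5, -7/20, 1/20] . pi = 0
  [1, 1, 1] . pi = 1

Solving yields:
  pi_X = 19/123
  pi_Y = 32/123
  pi_Z = 24/41

Verification (pi * P):
  19/123*1/5 + 32/123*1/4 + 24/41*1/10 = 19/123 = pi_X  (ok)
  19/123*2/5 + 32/123*13/20 + 24/41*1/20 = 32/123 = pi_Y  (ok)
  19/123*2/5 + 32/123*1/10 + 24/41*17/20 = 24/41 = pi_Z  (ok)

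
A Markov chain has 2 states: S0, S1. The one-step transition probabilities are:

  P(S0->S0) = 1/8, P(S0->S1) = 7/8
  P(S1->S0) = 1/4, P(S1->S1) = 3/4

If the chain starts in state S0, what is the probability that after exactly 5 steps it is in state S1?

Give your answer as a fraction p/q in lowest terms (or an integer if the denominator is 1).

Answer: 25487/32768

Derivation:
Computing P^5 by repeated multiplication:
P^1 =
  S0: [1/8, 7/8]
  S1: [1/4, 3/4]
P^2 =
  S0: [15/64, 49/64]
  S1: [7/32, 25/32]
P^3 =
  S0: [113/512, 399/512]
  S1: [57/256, 199/256]
P^4 =
  S0: [911/4096, 3185/4096]
  S1: [455/2048, 1593/2048]
P^5 =
  S0: [7281/32768, 25487/32768]
  S1: [3641/16384, 12743/16384]

(P^5)[S0 -> S1] = 25487/32768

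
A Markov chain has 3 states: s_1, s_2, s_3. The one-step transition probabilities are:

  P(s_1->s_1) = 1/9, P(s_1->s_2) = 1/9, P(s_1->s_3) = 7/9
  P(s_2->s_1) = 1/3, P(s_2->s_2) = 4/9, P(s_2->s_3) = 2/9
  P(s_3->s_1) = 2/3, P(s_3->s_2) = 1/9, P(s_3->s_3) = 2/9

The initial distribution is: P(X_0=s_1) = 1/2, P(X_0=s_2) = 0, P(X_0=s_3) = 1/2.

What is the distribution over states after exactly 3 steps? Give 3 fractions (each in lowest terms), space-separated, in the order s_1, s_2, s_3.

Propagating the distribution step by step (d_{t+1} = d_t * P):
d_0 = (s_1=1/2, s_2=0, s_3=1/2)
  d_1[s_1] = 1/2*1/9 + 0*1/3 + 1/2*2/3 = 7/18
  d_1[s_2] = 1/2*1/9 + 0*4/9 + 1/2*1/9 = 1/9
  d_1[s_3] = 1/2*7/9 + 0*2/9 + 1/2*2/9 = 1/2
d_1 = (s_1=7/18, s_2=1/9, s_3=1/2)
  d_2[s_1] = 7/18*1/9 + 1/9*1/3 + 1/2*2/3 = 67/162
  d_2[s_2] = 7/18*1/9 + 1/9*4/9 + 1/2*1/9 = 4/27
  d_2[s_3] = 7/18*7/9 + 1/9*2/9 + 1/2*2/9 = 71/162
d_2 = (s_1=67/162, s_2=4/27, s_3=71/162)
  d_3[s_1] = 67/162*1/9 + 4/27*1/3 + 71/162*2/3 = 565/1458
  d_3[s_2] = 67/162*1/9 + 4/27*4/9 + 71/162*1/9 = 13/81
  d_3[s_3] = 67/162*7/9 + 4/27*2/9 + 71/162*2/9 = 659/1458
d_3 = (s_1=565/1458, s_2=13/81, s_3=659/1458)

Answer: 565/1458 13/81 659/1458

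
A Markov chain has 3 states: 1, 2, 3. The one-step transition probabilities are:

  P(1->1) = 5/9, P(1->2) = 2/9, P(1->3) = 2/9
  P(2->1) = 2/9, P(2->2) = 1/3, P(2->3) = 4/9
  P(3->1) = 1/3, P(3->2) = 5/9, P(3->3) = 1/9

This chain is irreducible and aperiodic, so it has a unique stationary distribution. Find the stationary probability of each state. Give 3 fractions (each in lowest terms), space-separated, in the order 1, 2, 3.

Answer: 14/37 13/37 10/37

Derivation:
The stationary distribution satisfies pi = pi * P, i.e.:
  pi_1 = 5/9*pi_1 + 2/9*pi_2 + 1/3*pi_3
  pi_2 = 2/9*pi_1 + 1/3*pi_2 + 5/9*pi_3
  pi_3 = 2/9*pi_1 + 4/9*pi_2 + 1/9*pi_3
with normalization: pi_1 + pi_2 + pi_3 = 1.

Using the first 2 balance equations plus normalization, the linear system A*pi = b is:
  [-4/9, 2/9, 1/3] . pi = 0
  [2/9, -2/3, 5/9] . pi = 0
  [1, 1, 1] . pi = 1

Solving yields:
  pi_1 = 14/37
  pi_2 = 13/37
  pi_3 = 10/37

Verification (pi * P):
  14/37*5/9 + 13/37*2/9 + 10/37*1/3 = 14/37 = pi_1  (ok)
  14/37*2/9 + 13/37*1/3 + 10/37*5/9 = 13/37 = pi_2  (ok)
  14/37*2/9 + 13/37*4/9 + 10/37*1/9 = 10/37 = pi_3  (ok)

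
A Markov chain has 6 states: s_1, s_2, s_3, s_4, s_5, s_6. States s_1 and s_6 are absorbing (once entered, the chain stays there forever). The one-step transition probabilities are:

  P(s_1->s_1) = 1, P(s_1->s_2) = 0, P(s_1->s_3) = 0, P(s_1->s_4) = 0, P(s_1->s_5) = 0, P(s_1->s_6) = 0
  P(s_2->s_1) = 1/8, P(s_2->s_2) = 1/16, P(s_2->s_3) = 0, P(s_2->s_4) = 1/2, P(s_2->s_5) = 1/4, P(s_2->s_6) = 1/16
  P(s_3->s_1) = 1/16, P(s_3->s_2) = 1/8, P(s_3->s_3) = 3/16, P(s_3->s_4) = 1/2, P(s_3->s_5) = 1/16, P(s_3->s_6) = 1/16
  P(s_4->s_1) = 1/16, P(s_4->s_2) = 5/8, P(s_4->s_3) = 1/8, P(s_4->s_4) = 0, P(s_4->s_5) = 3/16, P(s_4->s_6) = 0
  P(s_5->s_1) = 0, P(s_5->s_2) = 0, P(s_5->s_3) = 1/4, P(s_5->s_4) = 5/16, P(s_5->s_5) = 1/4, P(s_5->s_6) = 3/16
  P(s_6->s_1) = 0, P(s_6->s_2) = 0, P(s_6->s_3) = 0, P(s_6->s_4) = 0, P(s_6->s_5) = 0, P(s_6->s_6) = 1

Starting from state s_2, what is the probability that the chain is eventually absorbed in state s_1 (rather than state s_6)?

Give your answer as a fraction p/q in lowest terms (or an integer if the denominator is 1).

Answer: 2022/3959

Derivation:
Let a_i = P(absorbed in s_1 | start in state i).
Boundary conditions: a_s_1 = 1, a_s_6 = 0.
For each transient state i, a_i = sum_j P(i->j) * a_j:
  a_s_2 = 1/8*a_s_1 + 1/16*a_s_2 + 0*a_s_3 + 1/2*a_s_4 + 1/4*a_s_5 + 1/16*a_s_6
  a_s_3 = 1/16*a_s_1 + 1/8*a_s_2 + 3/16*a_s_3 + 1/2*a_s_4 + 1/16*a_s_5 + 1/16*a_s_6
  a_s_4 = 1/16*a_s_1 + 5/8*a_s_2 + 1/8*a_s_3 + 0*a_s_4 + 3/16*a_s_5 + 0*a_s_6
  a_s_5 = 0*a_s_1 + 0*a_s_2 + 1/4*a_s_3 + 5/16*a_s_4 + 1/4*a_s_5 + 3/16*a_s_6

Substituting a_s_1 = 1 and a_s_6 = 0, rearrange to (I - Q) a = r where r[i] = P(i -> s_1):
  [15/16, 0, -1/2, -1/4] . (a_s_2, a_s_3, a_s_4, a_s_5) = 1/8
  [-1/8, 13/16, -1/2, -1/16] . (a_s_2, a_s_3, a_s_4, a_s_5) = 1/16
  [-5/8, -1/8, 1, -3/16] . (a_s_2, a_s_3, a_s_4, a_s_5) = 1/16
  [0, -1/4, -5/16, 3/4] . (a_s_2, a_s_3, a_s_4, a_s_5) = 0

Solving yields:
  a_s_2 = 2022/3959
  a_s_3 = 1990/3959
  a_s_4 = 2044/3959
  a_s_5 = 1515/3959

Starting state is s_2, so the absorption probability is a_s_2 = 2022/3959.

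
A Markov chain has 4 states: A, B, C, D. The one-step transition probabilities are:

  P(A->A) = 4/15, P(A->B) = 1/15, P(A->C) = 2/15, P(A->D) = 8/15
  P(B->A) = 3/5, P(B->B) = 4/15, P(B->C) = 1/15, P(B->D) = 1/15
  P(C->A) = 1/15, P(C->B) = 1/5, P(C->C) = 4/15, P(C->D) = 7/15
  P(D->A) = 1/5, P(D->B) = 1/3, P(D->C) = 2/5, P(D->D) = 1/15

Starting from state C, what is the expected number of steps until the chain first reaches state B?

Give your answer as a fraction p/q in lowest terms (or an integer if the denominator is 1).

Answer: 75/17

Derivation:
Let h_i = expected steps to first reach B from state i.
Boundary: h_B = 0.
First-step equations for the other states:
  h_A = 1 + 4/15*h_A + 1/15*h_B + 2/15*h_C + 8/15*h_D
  h_C = 1 + 1/15*h_A + 1/5*h_B + 4/15*h_C + 7/15*h_D
  h_D = 1 + 1/5*h_A + 1/3*h_B + 2/5*h_C + 1/15*h_D

Substituting h_B = 0 and rearranging gives the linear system (I - Q) h = 1:
  [11/15, -2/15, -8/15] . (h_A, h_C, h_D) = 1
  [-1/15, 11/15, -7/15] . (h_A, h_C, h_D) = 1
  [-1/5, -2/5, 14/15] . (h_A, h_C, h_D) = 1

Solving yields:
  h_A = 87/17
  h_C = 75/17
  h_D = 69/17

Starting state is C, so the expected hitting time is h_C = 75/17.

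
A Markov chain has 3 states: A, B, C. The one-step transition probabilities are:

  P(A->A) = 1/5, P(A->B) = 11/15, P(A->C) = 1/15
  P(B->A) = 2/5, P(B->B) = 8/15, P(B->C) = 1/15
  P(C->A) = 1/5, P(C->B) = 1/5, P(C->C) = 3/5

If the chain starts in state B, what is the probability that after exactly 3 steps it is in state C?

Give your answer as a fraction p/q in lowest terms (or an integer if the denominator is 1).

Answer: 409/3375

Derivation:
Computing P^3 by repeated multiplication:
P^1 =
  A: [1/5, 11/15, 1/15]
  B: [2/5, 8/15, 1/15]
  C: [1/5, 1/5, 3/5]
P^2 =
  A: [26/75, 124/225, 23/225]
  B: [23/75, 133/225, 23/225]
  C: [6/25, 28/75, 29/75]
P^3 =
  A: [349/1125, 1919/3375, 409/3375]
  B: [358/1125, 1892/3375, 409/3375]
  C: [103/375, 509/1125, 307/1125]

(P^3)[B -> C] = 409/3375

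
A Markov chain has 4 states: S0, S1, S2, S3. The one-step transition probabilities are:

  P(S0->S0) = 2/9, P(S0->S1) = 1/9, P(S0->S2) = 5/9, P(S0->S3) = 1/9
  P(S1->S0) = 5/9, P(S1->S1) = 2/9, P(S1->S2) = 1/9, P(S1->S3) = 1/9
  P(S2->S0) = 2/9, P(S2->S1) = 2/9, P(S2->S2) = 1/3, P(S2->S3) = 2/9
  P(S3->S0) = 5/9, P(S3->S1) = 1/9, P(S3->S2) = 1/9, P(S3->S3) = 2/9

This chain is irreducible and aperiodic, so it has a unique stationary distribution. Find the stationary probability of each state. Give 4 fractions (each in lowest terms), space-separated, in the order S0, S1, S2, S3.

The stationary distribution satisfies pi = pi * P, i.e.:
  pi_S0 = 2/9*pi_S0 + 5/9*pi_S1 + 2/9*pi_S2 + 5/9*pi_S3
  pi_S1 = 1/9*pi_S0 + 2/9*pi_S1 + 2/9*pi_S2 + 1/9*pi_S3
  pi_S2 = 5/9*pi_S0 + 1/9*pi_S1 + 1/3*pi_S2 + 1/9*pi_S3
  pi_S3 = 1/9*pi_S0 + 1/9*pi_S1 + 2/9*pi_S2 + 2/9*pi_S3
with normalization: pi_S0 + pi_S1 + pi_S2 + pi_S3 = 1.

Using the first 3 balance equations plus normalization, the linear system A*pi = b is:
  [-7/9, 5/9, 2/9, 5/9] . pi = 0
  [1/9, -7/9, 2/9, 1/9] . pi = 0
  [5/9, 1/9, -2/3, 1/9] . pi = 0
  [1, 1, 1, 1] . pi = 1

Solving yields:
  pi_S0 = 1/3
  pi_S1 = 1/6
  pi_S2 = 1/3
  pi_S3 = 1/6

Verification (pi * P):
  1/3*2/9 + 1/6*5/9 + 1/3*2/9 + 1/6*5/9 = 1/3 = pi_S0  (ok)
  1/3*1/9 + 1/6*2/9 + 1/3*2/9 + 1/6*1/9 = 1/6 = pi_S1  (ok)
  1/3*5/9 + 1/6*1/9 + 1/3*1/3 + 1/6*1/9 = 1/3 = pi_S2  (ok)
  1/3*1/9 + 1/6*1/9 + 1/3*2/9 + 1/6*2/9 = 1/6 = pi_S3  (ok)

Answer: 1/3 1/6 1/3 1/6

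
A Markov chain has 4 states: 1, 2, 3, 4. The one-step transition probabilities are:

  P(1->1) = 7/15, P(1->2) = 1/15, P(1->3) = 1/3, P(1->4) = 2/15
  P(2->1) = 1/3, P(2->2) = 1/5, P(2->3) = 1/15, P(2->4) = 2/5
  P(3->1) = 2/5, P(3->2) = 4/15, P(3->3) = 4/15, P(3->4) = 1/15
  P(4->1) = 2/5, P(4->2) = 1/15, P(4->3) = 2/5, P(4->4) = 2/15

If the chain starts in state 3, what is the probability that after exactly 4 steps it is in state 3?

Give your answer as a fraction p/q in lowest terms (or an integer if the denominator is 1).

Answer: 4862/16875

Derivation:
Computing P^4 by repeated multiplication:
P^1 =
  1: [7/15, 1/15, 1/3, 2/15]
  2: [1/3, 1/5, 1/15, 2/5]
  3: [2/5, 4/15, 4/15, 1/15]
  4: [2/5, 1/15, 2/5, 2/15]
P^2 =
  1: [32/75, 32/225, 68/225, 29/225]
  2: [92/225, 8/75, 68/225, 41/225]
  3: [92/225, 7/45, 56/225, 14/75]
  4: [19/45, 7/45, 67/225, 28/225]
P^3 =
  1: [1414/3375, 493/3375, 958/3375, 34/225]
  2: [1418/3375, 53/375, 334/1125, 478/3375]
  3: [469/1125, 463/3375, 971/3375, 178/1125]
  4: [94/225, 496/3375, 946/3375, 523/3375]
P^4 =
  1: [7057/16875, 1447/10125, 2891/10125, 2588/16875]
  2: [21191/50625, 163/1125, 14443/50625, 2552/16875]
  3: [21194/50625, 7214/50625, 4862/16875, 7631/50625]
  4: [21164/50625, 1441/10125, 14468/50625, 2596/16875]

(P^4)[3 -> 3] = 4862/16875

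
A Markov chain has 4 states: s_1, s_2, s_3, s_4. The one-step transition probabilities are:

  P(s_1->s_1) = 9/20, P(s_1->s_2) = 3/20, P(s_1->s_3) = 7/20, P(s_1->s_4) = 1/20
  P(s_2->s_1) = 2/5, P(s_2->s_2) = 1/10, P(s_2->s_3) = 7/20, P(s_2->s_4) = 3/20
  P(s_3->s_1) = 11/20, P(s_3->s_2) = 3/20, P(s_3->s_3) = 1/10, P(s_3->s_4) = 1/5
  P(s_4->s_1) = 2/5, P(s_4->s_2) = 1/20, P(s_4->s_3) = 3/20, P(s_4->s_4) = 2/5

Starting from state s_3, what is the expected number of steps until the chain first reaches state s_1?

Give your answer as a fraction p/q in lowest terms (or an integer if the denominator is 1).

Let h_i = expected steps to first reach s_1 from state i.
Boundary: h_s_1 = 0.
First-step equations for the other states:
  h_s_2 = 1 + 2/5*h_s_1 + 1/10*h_s_2 + 7/20*h_s_3 + 3/20*h_s_4
  h_s_3 = 1 + 11/20*h_s_1 + 3/20*h_s_2 + 1/10*h_s_3 + 1/5*h_s_4
  h_s_4 = 1 + 2/5*h_s_1 + 1/20*h_s_2 + 3/20*h_s_3 + 2/5*h_s_4

Substituting h_s_1 = 0 and rearranging gives the linear system (I - Q) h = 1:
  [9/10, -7/20, -3/20] . (h_s_2, h_s_3, h_s_4) = 1
  [-3/20, 9/10, -1/5] . (h_s_2, h_s_3, h_s_4) = 1
  [-1/20, -3/20, 3/5] . (h_s_2, h_s_3, h_s_4) = 1

Solving yields:
  h_s_2 = 7580/3311
  h_s_3 = 6680/3311
  h_s_4 = 7820/3311

Starting state is s_3, so the expected hitting time is h_s_3 = 6680/3311.

Answer: 6680/3311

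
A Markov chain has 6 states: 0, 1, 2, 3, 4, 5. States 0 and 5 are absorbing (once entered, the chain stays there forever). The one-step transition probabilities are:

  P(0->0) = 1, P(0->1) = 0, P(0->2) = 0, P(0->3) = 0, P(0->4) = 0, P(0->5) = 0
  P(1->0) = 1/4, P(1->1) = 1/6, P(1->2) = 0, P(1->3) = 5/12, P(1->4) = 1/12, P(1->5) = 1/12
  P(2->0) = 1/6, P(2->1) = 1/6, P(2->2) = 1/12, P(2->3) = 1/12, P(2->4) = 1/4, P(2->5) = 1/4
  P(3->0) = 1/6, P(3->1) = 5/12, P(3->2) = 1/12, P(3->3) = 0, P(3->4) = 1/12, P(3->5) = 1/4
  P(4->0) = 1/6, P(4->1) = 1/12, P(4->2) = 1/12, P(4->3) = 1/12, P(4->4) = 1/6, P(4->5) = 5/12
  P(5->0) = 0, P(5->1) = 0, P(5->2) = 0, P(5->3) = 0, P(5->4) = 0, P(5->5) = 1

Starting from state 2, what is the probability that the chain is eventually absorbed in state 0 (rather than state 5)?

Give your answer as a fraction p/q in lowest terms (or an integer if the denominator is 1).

Let a_i = P(absorbed in 0 | start in state i).
Boundary conditions: a_0 = 1, a_5 = 0.
For each transient state i, a_i = sum_j P(i->j) * a_j:
  a_1 = 1/4*a_0 + 1/6*a_1 + 0*a_2 + 5/12*a_3 + 1/12*a_4 + 1/12*a_5
  a_2 = 1/6*a_0 + 1/6*a_1 + 1/12*a_2 + 1/12*a_3 + 1/4*a_4 + 1/4*a_5
  a_3 = 1/6*a_0 + 5/12*a_1 + 1/12*a_2 + 0*a_3 + 1/12*a_4 + 1/4*a_5
  a_4 = 1/6*a_0 + 1/12*a_1 + 1/12*a_2 + 1/12*a_3 + 1/6*a_4 + 5/12*a_5

Substituting a_0 = 1 and a_5 = 0, rearrange to (I - Q) a = r where r[i] = P(i -> 0):
  [5/6, 0, -5/12, -1/12] . (a_1, a_2, a_3, a_4) = 1/4
  [-1/6, 11/12, -1/12, -1/4] . (a_1, a_2, a_3, a_4) = 1/6
  [-5/12, -1/12, 1, -1/12] . (a_1, a_2, a_3, a_4) = 1/6
  [-1/12, -1/12, -1/12, 5/6] . (a_1, a_2, a_3, a_4) = 1/6

Solving yields:
  a_1 = 5409/9518
  a_2 = 2008/4759
  a_3 = 4449/9518
  a_4 = 3291/9518

Starting state is 2, so the absorption probability is a_2 = 2008/4759.

Answer: 2008/4759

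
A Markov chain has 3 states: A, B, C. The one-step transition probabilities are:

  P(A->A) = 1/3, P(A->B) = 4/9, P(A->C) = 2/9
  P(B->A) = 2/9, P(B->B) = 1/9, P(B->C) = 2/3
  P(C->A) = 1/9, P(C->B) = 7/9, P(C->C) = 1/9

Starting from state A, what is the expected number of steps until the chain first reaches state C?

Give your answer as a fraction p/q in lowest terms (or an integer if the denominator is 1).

Answer: 27/10

Derivation:
Let h_i = expected steps to first reach C from state i.
Boundary: h_C = 0.
First-step equations for the other states:
  h_A = 1 + 1/3*h_A + 4/9*h_B + 2/9*h_C
  h_B = 1 + 2/9*h_A + 1/9*h_B + 2/3*h_C

Substituting h_C = 0 and rearranging gives the linear system (I - Q) h = 1:
  [2/3, -4/9] . (h_A, h_B) = 1
  [-2/9, 8/9] . (h_A, h_B) = 1

Solving yields:
  h_A = 27/10
  h_B = 9/5

Starting state is A, so the expected hitting time is h_A = 27/10.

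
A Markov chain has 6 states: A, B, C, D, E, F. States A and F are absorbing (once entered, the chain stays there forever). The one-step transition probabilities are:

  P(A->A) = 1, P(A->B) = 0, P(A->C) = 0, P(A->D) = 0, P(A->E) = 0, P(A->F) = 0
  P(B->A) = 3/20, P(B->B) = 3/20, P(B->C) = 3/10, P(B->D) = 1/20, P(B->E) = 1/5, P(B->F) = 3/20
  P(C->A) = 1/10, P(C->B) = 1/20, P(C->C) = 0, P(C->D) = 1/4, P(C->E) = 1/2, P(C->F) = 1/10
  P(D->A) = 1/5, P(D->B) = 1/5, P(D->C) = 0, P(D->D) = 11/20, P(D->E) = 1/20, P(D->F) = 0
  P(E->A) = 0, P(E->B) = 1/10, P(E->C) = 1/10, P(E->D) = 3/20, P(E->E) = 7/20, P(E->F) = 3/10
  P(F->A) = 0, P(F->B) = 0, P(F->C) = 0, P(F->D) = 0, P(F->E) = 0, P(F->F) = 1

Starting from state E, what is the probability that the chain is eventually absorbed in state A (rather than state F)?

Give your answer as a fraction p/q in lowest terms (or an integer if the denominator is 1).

Let a_i = P(absorbed in A | start in state i).
Boundary conditions: a_A = 1, a_F = 0.
For each transient state i, a_i = sum_j P(i->j) * a_j:
  a_B = 3/20*a_A + 3/20*a_B + 3/10*a_C + 1/20*a_D + 1/5*a_E + 3/20*a_F
  a_C = 1/10*a_A + 1/20*a_B + 0*a_C + 1/4*a_D + 1/2*a_E + 1/10*a_F
  a_D = 1/5*a_A + 1/5*a_B + 0*a_C + 11/20*a_D + 1/20*a_E + 0*a_F
  a_E = 0*a_A + 1/10*a_B + 1/10*a_C + 3/20*a_D + 7/20*a_E + 3/10*a_F

Substituting a_A = 1 and a_F = 0, rearrange to (I - Q) a = r where r[i] = P(i -> A):
  [17/20, -3/10, -1/20, -1/5] . (a_B, a_C, a_D, a_E) = 3/20
  [-1/20, 1, -1/4, -1/2] . (a_B, a_C, a_D, a_E) = 1/10
  [-1/5, 0, 9/20, -1/20] . (a_B, a_C, a_D, a_E) = 1/5
  [-1/10, -1/10, -3/20, 13/20] . (a_B, a_C, a_D, a_E) = 0

Solving yields:
  a_B = 6073/13896
  a_C = 335/772
  a_D = 3107/4632
  a_E = 4013/13896

Starting state is E, so the absorption probability is a_E = 4013/13896.

Answer: 4013/13896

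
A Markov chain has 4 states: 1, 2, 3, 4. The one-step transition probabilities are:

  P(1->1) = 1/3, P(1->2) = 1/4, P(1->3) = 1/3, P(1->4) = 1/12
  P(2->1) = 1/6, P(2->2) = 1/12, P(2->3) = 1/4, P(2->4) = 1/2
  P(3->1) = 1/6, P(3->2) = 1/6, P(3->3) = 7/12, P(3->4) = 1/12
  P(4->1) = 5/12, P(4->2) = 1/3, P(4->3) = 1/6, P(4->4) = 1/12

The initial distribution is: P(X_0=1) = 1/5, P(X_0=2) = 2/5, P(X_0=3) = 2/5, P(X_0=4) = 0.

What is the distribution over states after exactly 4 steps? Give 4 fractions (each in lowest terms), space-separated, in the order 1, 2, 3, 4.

Propagating the distribution step by step (d_{t+1} = d_t * P):
d_0 = (1=1/5, 2=2/5, 3=2/5, 4=0)
  d_1[1] = 1/5*1/3 + 2/5*1/6 + 2/5*1/6 + 0*5/12 = 1/5
  d_1[2] = 1/5*1/4 + 2/5*1/12 + 2/5*1/6 + 0*1/3 = 3/20
  d_1[3] = 1/5*1/3 + 2/5*1/4 + 2/5*7/12 + 0*1/6 = 2/5
  d_1[4] = 1/5*1/12 + 2/5*1/2 + 2/5*1/12 + 0*1/12 = 1/4
d_1 = (1=1/5, 2=3/20, 3=2/5, 4=1/4)
  d_2[1] = 1/5*1/3 + 3/20*1/6 + 2/5*1/6 + 1/4*5/12 = 21/80
  d_2[2] = 1/5*1/4 + 3/20*1/12 + 2/5*1/6 + 1/4*1/3 = 17/80
  d_2[3] = 1/5*1/3 + 3/20*1/4 + 2/5*7/12 + 1/4*1/6 = 91/240
  d_2[4] = 1/5*1/12 + 3/20*1/2 + 2/5*1/12 + 1/4*1/12 = 7/48
d_2 = (1=21/80, 2=17/80, 3=91/240, 4=7/48)
  d_3[1] = 21/80*1/3 + 17/80*1/6 + 91/240*1/6 + 7/48*5/12 = 79/320
  d_3[2] = 21/80*1/4 + 17/80*1/12 + 91/240*1/6 + 7/48*1/3 = 281/1440
  d_3[3] = 21/80*1/3 + 17/80*1/4 + 91/240*7/12 + 7/48*1/6 = 139/360
  d_3[4] = 21/80*1/12 + 17/80*1/2 + 91/240*1/12 + 7/48*1/12 = 11/64
d_3 = (1=79/320, 2=281/1440, 3=139/360, 4=11/64)
  d_4[1] = 79/320*1/3 + 281/1440*1/6 + 139/360*1/6 + 11/64*5/12 = 321/1280
  d_4[2] = 79/320*1/4 + 281/1440*1/12 + 139/360*1/6 + 11/64*1/3 = 6899/34560
  d_4[3] = 79/320*1/3 + 281/1440*1/4 + 139/360*7/12 + 11/64*1/6 = 1663/4320
  d_4[4] = 79/320*1/12 + 281/1440*1/2 + 139/360*1/12 + 11/64*1/12 = 569/3456
d_4 = (1=321/1280, 2=6899/34560, 3=1663/4320, 4=569/3456)

Answer: 321/1280 6899/34560 1663/4320 569/3456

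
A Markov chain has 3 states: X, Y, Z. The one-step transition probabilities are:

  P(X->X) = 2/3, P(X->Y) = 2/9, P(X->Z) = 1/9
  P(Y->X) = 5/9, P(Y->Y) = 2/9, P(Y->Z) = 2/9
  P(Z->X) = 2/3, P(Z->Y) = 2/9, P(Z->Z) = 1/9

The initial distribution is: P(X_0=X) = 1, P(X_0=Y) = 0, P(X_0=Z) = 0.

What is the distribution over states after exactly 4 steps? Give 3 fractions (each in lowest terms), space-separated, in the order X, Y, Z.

Answer: 52/81 2/9 11/81

Derivation:
Propagating the distribution step by step (d_{t+1} = d_t * P):
d_0 = (X=1, Y=0, Z=0)
  d_1[X] = 1*2/3 + 0*5/9 + 0*2/3 = 2/3
  d_1[Y] = 1*2/9 + 0*2/9 + 0*2/9 = 2/9
  d_1[Z] = 1*1/9 + 0*2/9 + 0*1/9 = 1/9
d_1 = (X=2/3, Y=2/9, Z=1/9)
  d_2[X] = 2/3*2/3 + 2/9*5/9 + 1/9*2/3 = 52/81
  d_2[Y] = 2/3*2/9 + 2/9*2/9 + 1/9*2/9 = 2/9
  d_2[Z] = 2/3*1/9 + 2/9*2/9 + 1/9*1/9 = 11/81
d_2 = (X=52/81, Y=2/9, Z=11/81)
  d_3[X] = 52/81*2/3 + 2/9*5/9 + 11/81*2/3 = 52/81
  d_3[Y] = 52/81*2/9 + 2/9*2/9 + 11/81*2/9 = 2/9
  d_3[Z] = 52/81*1/9 + 2/9*2/9 + 11/81*1/9 = 11/81
d_3 = (X=52/81, Y=2/9, Z=11/81)
  d_4[X] = 52/81*2/3 + 2/9*5/9 + 11/81*2/3 = 52/81
  d_4[Y] = 52/81*2/9 + 2/9*2/9 + 11/81*2/9 = 2/9
  d_4[Z] = 52/81*1/9 + 2/9*2/9 + 11/81*1/9 = 11/81
d_4 = (X=52/81, Y=2/9, Z=11/81)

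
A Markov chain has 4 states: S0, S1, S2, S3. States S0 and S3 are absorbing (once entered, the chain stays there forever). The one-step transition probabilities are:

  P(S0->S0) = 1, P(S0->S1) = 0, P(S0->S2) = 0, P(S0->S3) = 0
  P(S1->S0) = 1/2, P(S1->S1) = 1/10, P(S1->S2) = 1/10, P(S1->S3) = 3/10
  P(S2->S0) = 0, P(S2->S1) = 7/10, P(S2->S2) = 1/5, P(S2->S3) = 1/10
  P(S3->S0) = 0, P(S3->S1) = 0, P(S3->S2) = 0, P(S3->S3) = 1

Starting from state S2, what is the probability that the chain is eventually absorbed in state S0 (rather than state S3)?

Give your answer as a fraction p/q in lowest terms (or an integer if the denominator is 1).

Let a_i = P(absorbed in S0 | start in state i).
Boundary conditions: a_S0 = 1, a_S3 = 0.
For each transient state i, a_i = sum_j P(i->j) * a_j:
  a_S1 = 1/2*a_S0 + 1/10*a_S1 + 1/10*a_S2 + 3/10*a_S3
  a_S2 = 0*a_S0 + 7/10*a_S1 + 1/5*a_S2 + 1/10*a_S3

Substituting a_S0 = 1 and a_S3 = 0, rearrange to (I - Q) a = r where r[i] = P(i -> S0):
  [9/10, -1/10] . (a_S1, a_S2) = 1/2
  [-7/10, 4/5] . (a_S1, a_S2) = 0

Solving yields:
  a_S1 = 8/13
  a_S2 = 7/13

Starting state is S2, so the absorption probability is a_S2 = 7/13.

Answer: 7/13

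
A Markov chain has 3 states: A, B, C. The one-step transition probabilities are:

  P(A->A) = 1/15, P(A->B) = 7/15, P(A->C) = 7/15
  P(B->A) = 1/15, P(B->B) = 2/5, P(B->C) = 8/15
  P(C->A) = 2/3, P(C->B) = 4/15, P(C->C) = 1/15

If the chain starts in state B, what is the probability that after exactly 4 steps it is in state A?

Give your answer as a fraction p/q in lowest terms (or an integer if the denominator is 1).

Answer: 183/625

Derivation:
Computing P^4 by repeated multiplication:
P^1 =
  A: [1/15, 7/15, 7/15]
  B: [1/15, 2/5, 8/15]
  C: [2/3, 4/15, 1/15]
P^2 =
  A: [26/75, 77/225, 14/45]
  B: [29/75, 1/3, 7/25]
  C: [8/75, 98/225, 103/225]
P^3 =
  A: [19/75, 1288/3375, 1232/3375]
  B: [88/375, 437/1125, 424/1125]
  C: [128/375, 1168/3375, 211/675]
P^4 =
  A: [1607/5625, 18641/50625, 17521/50625]
  B: [183/625, 6166/16875, 5768/16875]
  C: [286/1125, 19292/50625, 18463/50625]

(P^4)[B -> A] = 183/625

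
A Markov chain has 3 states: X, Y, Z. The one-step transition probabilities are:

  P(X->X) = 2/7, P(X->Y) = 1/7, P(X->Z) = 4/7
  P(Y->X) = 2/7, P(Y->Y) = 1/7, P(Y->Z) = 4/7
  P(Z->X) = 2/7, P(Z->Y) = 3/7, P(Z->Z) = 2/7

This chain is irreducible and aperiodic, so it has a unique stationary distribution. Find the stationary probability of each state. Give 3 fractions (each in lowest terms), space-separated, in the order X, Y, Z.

Answer: 2/7 17/63 4/9

Derivation:
The stationary distribution satisfies pi = pi * P, i.e.:
  pi_X = 2/7*pi_X + 2/7*pi_Y + 2/7*pi_Z
  pi_Y = 1/7*pi_X + 1/7*pi_Y + 3/7*pi_Z
  pi_Z = 4/7*pi_X + 4/7*pi_Y + 2/7*pi_Z
with normalization: pi_X + pi_Y + pi_Z = 1.

Using the first 2 balance equations plus normalization, the linear system A*pi = b is:
  [-5/7, 2/7, 2/7] . pi = 0
  [1/7, -6/7, 3/7] . pi = 0
  [1, 1, 1] . pi = 1

Solving yields:
  pi_X = 2/7
  pi_Y = 17/63
  pi_Z = 4/9

Verification (pi * P):
  2/7*2/7 + 17/63*2/7 + 4/9*2/7 = 2/7 = pi_X  (ok)
  2/7*1/7 + 17/63*1/7 + 4/9*3/7 = 17/63 = pi_Y  (ok)
  2/7*4/7 + 17/63*4/7 + 4/9*2/7 = 4/9 = pi_Z  (ok)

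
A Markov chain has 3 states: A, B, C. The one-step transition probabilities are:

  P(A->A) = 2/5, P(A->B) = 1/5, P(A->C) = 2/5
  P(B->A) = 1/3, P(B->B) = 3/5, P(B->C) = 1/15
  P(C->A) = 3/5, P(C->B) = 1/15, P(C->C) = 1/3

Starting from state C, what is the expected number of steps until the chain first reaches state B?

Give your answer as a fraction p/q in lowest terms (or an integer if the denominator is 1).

Let h_i = expected steps to first reach B from state i.
Boundary: h_B = 0.
First-step equations for the other states:
  h_A = 1 + 2/5*h_A + 1/5*h_B + 2/5*h_C
  h_C = 1 + 3/5*h_A + 1/15*h_B + 1/3*h_C

Substituting h_B = 0 and rearranging gives the linear system (I - Q) h = 1:
  [3/5, -2/5] . (h_A, h_C) = 1
  [-3/5, 2/3] . (h_A, h_C) = 1

Solving yields:
  h_A = 20/3
  h_C = 15/2

Starting state is C, so the expected hitting time is h_C = 15/2.

Answer: 15/2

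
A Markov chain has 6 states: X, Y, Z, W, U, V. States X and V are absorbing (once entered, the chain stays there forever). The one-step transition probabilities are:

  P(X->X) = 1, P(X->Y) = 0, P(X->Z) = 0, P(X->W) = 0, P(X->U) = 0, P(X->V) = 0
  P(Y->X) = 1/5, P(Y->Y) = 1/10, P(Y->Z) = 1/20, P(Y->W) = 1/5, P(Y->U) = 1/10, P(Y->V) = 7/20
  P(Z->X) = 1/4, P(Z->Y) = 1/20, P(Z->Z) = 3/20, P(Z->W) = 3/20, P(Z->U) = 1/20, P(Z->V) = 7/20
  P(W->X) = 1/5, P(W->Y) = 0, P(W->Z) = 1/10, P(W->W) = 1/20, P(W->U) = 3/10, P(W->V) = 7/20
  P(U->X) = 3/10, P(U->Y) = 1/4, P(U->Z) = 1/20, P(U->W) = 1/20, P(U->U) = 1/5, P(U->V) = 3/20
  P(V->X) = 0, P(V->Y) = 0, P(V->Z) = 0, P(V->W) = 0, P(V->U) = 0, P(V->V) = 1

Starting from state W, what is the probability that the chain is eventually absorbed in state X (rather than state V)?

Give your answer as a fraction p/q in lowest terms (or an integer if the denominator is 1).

Let a_i = P(absorbed in X | start in state i).
Boundary conditions: a_X = 1, a_V = 0.
For each transient state i, a_i = sum_j P(i->j) * a_j:
  a_Y = 1/5*a_X + 1/10*a_Y + 1/20*a_Z + 1/5*a_W + 1/10*a_U + 7/20*a_V
  a_Z = 1/4*a_X + 1/20*a_Y + 3/20*a_Z + 3/20*a_W + 1/20*a_U + 7/20*a_V
  a_W = 1/5*a_X + 0*a_Y + 1/10*a_Z + 1/20*a_W + 3/10*a_U + 7/20*a_V
  a_U = 3/10*a_X + 1/4*a_Y + 1/20*a_Z + 1/20*a_W + 1/5*a_U + 3/20*a_V

Substituting a_X = 1 and a_V = 0, rearrange to (I - Q) a = r where r[i] = P(i -> X):
  [9/10, -1/20, -1/5, -1/10] . (a_Y, a_Z, a_W, a_U) = 1/5
  [-1/20, 17/20, -3/20, -1/20] . (a_Y, a_Z, a_W, a_U) = 1/4
  [0, -1/10, 19/20, -3/10] . (a_Y, a_Z, a_W, a_U) = 1/5
  [-1/4, -1/20, -1/20, 4/5] . (a_Y, a_Z, a_W, a_U) = 3/10

Solving yields:
  a_Y = 33398/82831
  a_Z = 5046/11833
  a_W = 35662/82831
  a_U = 45935/82831

Starting state is W, so the absorption probability is a_W = 35662/82831.

Answer: 35662/82831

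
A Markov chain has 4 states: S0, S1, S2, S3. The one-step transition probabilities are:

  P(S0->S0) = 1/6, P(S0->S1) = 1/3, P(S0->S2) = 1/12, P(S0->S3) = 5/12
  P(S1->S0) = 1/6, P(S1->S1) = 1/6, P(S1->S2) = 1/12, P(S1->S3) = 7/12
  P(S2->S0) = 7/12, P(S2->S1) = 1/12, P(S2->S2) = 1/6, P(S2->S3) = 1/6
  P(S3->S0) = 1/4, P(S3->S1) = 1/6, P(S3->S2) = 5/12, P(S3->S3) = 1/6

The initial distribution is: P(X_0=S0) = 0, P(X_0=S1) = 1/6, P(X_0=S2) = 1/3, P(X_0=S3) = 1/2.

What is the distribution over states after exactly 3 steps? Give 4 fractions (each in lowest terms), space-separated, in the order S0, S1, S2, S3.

Answer: 2797/10368 1045/5184 175/864 1127/3456

Derivation:
Propagating the distribution step by step (d_{t+1} = d_t * P):
d_0 = (S0=0, S1=1/6, S2=1/3, S3=1/2)
  d_1[S0] = 0*1/6 + 1/6*1/6 + 1/3*7/12 + 1/2*1/4 = 25/72
  d_1[S1] = 0*1/3 + 1/6*1/6 + 1/3*1/12 + 1/2*1/6 = 5/36
  d_1[S2] = 0*1/12 + 1/6*1/12 + 1/3*1/6 + 1/2*5/12 = 5/18
  d_1[S3] = 0*5/12 + 1/6*7/12 + 1/3*1/6 + 1/2*1/6 = 17/72
d_1 = (S0=25/72, S1=5/36, S2=5/18, S3=17/72)
  d_2[S0] = 25/72*1/6 + 5/36*1/6 + 5/18*7/12 + 17/72*1/4 = 29/96
  d_2[S1] = 25/72*1/3 + 5/36*1/6 + 5/18*1/12 + 17/72*1/6 = 29/144
  d_2[S2] = 25/72*1/12 + 5/36*1/12 + 5/18*1/6 + 17/72*5/12 = 5/27
  d_2[S3] = 25/72*5/12 + 5/36*7/12 + 5/18*1/6 + 17/72*1/6 = 269/864
d_2 = (S0=29/96, S1=29/144, S2=5/27, S3=269/864)
  d_3[S0] = 29/96*1/6 + 29/144*1/6 + 5/27*7/12 + 269/864*1/4 = 2797/10368
  d_3[S1] = 29/96*1/3 + 29/144*1/6 + 5/27*1/12 + 269/864*1/6 = 1045/5184
  d_3[S2] = 29/96*1/12 + 29/144*1/12 + 5/27*1/6 + 269/864*5/12 = 175/864
  d_3[S3] = 29/96*5/12 + 29/144*7/12 + 5/27*1/6 + 269/864*1/6 = 1127/3456
d_3 = (S0=2797/10368, S1=1045/5184, S2=175/864, S3=1127/3456)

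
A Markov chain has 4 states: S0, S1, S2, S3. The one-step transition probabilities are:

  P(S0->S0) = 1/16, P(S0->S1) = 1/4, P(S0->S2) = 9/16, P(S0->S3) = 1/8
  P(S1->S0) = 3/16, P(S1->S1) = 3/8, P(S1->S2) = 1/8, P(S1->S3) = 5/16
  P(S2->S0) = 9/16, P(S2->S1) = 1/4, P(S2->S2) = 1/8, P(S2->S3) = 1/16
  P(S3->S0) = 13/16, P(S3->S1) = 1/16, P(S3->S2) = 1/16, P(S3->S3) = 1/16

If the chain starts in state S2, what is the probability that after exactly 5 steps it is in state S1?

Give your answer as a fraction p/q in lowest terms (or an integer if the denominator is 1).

Computing P^5 by repeated multiplication:
P^1 =
  S0: [1/16, 1/4, 9/16, 1/8]
  S1: [3/16, 3/8, 1/8, 5/16]
  S2: [9/16, 1/4, 1/8, 1/16]
  S3: [13/16, 1/16, 1/16, 1/16]
P^2 =
  S0: [15/32, 33/128, 37/256, 33/256]
  S1: [13/32, 61/256, 3/16, 43/256]
  S2: [13/64, 69/256, 47/128, 41/256]
  S3: [19/128, 63/256, 61/128, 33/256]
P^3 =
  S0: [135/512, 1057/4096, 1319/4096, 5/32]
  S1: [639/2048, 1017/4096, 1197/4096, 151/1024]
  S2: [819/2048, 1039/4096, 835/4096, 73/512]
  S3: [877/2048, 1051/4096, 745/4096, 273/2048]
P^4 =
  S0: [12221/32768, 8289/32768, 1889/8192, 2351/16384]
  S1: [11477/32768, 8303/32768, 8267/32768, 4721/32768]
  S2: [9931/32768, 8355/32768, 9537/32768, 4945/32768]
  S3: [9355/32768, 1053/4096, 4981/16384, 5027/32768]
P^5 =
  S0: [83109/262144, 16693/65536, 146381/524288, 78145/524288]
  S1: [86081/262144, 133515/524288, 70577/262144, 77457/524288]
  S2: [92557/262144, 132947/524288, 32527/131072, 76119/524288]
  S3: [47409/131072, 132839/524288, 62997/262144, 75819/524288]

(P^5)[S2 -> S1] = 132947/524288

Answer: 132947/524288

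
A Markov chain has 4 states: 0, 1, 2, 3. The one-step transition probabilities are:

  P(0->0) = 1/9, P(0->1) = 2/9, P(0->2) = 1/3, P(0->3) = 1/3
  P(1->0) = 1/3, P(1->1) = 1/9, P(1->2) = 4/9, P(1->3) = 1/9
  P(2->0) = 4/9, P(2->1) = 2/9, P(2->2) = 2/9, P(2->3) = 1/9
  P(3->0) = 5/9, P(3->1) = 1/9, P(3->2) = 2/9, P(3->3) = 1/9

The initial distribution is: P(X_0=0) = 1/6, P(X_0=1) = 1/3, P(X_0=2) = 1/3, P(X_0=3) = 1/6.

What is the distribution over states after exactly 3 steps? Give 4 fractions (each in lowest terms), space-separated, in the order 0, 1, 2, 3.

Answer: 247/729 787/4374 1309/4374 398/2187

Derivation:
Propagating the distribution step by step (d_{t+1} = d_t * P):
d_0 = (0=1/6, 1=1/3, 2=1/3, 3=1/6)
  d_1[0] = 1/6*1/9 + 1/3*1/3 + 1/3*4/9 + 1/6*5/9 = 10/27
  d_1[1] = 1/6*2/9 + 1/3*1/9 + 1/3*2/9 + 1/6*1/9 = 1/6
  d_1[2] = 1/6*1/3 + 1/3*4/9 + 1/3*2/9 + 1/6*2/9 = 17/54
  d_1[3] = 1/6*1/3 + 1/3*1/9 + 1/3*1/9 + 1/6*1/9 = 4/27
d_1 = (0=10/27, 1=1/6, 2=17/54, 3=4/27)
  d_2[0] = 10/27*1/9 + 1/6*1/3 + 17/54*4/9 + 4/27*5/9 = 155/486
  d_2[1] = 10/27*2/9 + 1/6*1/9 + 17/54*2/9 + 4/27*1/9 = 91/486
  d_2[2] = 10/27*1/3 + 1/6*4/9 + 17/54*2/9 + 4/27*2/9 = 73/243
  d_2[3] = 10/27*1/3 + 1/6*1/9 + 17/54*1/9 + 4/27*1/9 = 47/243
d_2 = (0=155/486, 1=91/486, 2=73/243, 3=47/243)
  d_3[0] = 155/486*1/9 + 91/486*1/3 + 73/243*4/9 + 47/243*5/9 = 247/729
  d_3[1] = 155/486*2/9 + 91/486*1/9 + 73/243*2/9 + 47/243*1/9 = 787/4374
  d_3[2] = 155/486*1/3 + 91/486*4/9 + 73/243*2/9 + 47/243*2/9 = 1309/4374
  d_3[3] = 155/486*1/3 + 91/486*1/9 + 73/243*1/9 + 47/243*1/9 = 398/2187
d_3 = (0=247/729, 1=787/4374, 2=1309/4374, 3=398/2187)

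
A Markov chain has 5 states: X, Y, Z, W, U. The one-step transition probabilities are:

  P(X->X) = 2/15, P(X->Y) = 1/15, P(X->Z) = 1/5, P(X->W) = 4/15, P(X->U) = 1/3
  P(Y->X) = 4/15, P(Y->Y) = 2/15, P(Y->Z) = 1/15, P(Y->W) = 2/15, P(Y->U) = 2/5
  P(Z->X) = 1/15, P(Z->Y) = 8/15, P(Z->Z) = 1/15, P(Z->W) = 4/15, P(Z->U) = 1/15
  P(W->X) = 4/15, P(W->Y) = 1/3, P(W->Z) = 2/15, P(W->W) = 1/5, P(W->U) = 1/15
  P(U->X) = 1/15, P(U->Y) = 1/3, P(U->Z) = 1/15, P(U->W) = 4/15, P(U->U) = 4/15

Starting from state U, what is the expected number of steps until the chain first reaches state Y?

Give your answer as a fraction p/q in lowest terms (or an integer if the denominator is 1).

Let h_i = expected steps to first reach Y from state i.
Boundary: h_Y = 0.
First-step equations for the other states:
  h_X = 1 + 2/15*h_X + 1/15*h_Y + 1/5*h_Z + 4/15*h_W + 1/3*h_U
  h_Z = 1 + 1/15*h_X + 8/15*h_Y + 1/15*h_Z + 4/15*h_W + 1/15*h_U
  h_W = 1 + 4/15*h_X + 1/3*h_Y + 2/15*h_Z + 1/5*h_W + 1/15*h_U
  h_U = 1 + 1/15*h_X + 1/3*h_Y + 1/15*h_Z + 4/15*h_W + 4/15*h_U

Substituting h_Y = 0 and rearranging gives the linear system (I - Q) h = 1:
  [13/15, -1/5, -4/15, -1/3] . (h_X, h_Z, h_W, h_U) = 1
  [-1/15, 14/15, -4/15, -1/15] . (h_X, h_Z, h_W, h_U) = 1
  [-4/15, -2/15, 4/5, -1/15] . (h_X, h_Z, h_W, h_U) = 1
  [-1/15, -1/15, -4/15, 11/15] . (h_X, h_Z, h_W, h_U) = 1

Solving yields:
  h_X = 55/14
  h_Z = 5/2
  h_W = 725/224
  h_U = 25/8

Starting state is U, so the expected hitting time is h_U = 25/8.

Answer: 25/8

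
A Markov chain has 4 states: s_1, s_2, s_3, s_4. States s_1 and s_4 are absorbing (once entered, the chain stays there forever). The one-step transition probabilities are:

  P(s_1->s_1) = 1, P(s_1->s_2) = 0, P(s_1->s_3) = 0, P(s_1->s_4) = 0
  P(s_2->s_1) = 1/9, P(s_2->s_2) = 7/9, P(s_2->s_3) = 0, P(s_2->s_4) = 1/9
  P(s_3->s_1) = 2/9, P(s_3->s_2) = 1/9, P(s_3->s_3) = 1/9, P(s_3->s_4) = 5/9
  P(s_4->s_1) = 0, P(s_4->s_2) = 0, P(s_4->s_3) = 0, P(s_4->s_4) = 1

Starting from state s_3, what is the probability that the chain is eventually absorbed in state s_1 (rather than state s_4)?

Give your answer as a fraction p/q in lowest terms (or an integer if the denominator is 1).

Let a_i = P(absorbed in s_1 | start in state i).
Boundary conditions: a_s_1 = 1, a_s_4 = 0.
For each transient state i, a_i = sum_j P(i->j) * a_j:
  a_s_2 = 1/9*a_s_1 + 7/9*a_s_2 + 0*a_s_3 + 1/9*a_s_4
  a_s_3 = 2/9*a_s_1 + 1/9*a_s_2 + 1/9*a_s_3 + 5/9*a_s_4

Substituting a_s_1 = 1 and a_s_4 = 0, rearrange to (I - Q) a = r where r[i] = P(i -> s_1):
  [2/9, 0] . (a_s_2, a_s_3) = 1/9
  [-1/9, 8/9] . (a_s_2, a_s_3) = 2/9

Solving yields:
  a_s_2 = 1/2
  a_s_3 = 5/16

Starting state is s_3, so the absorption probability is a_s_3 = 5/16.

Answer: 5/16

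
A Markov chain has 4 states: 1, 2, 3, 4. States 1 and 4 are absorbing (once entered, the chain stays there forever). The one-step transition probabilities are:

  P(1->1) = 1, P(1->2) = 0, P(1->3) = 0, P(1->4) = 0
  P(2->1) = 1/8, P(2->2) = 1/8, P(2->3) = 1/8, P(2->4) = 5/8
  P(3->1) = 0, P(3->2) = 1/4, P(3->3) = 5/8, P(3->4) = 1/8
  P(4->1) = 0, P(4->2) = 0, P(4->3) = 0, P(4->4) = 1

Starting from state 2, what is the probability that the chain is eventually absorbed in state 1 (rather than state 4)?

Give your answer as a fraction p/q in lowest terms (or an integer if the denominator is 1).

Let a_i = P(absorbed in 1 | start in state i).
Boundary conditions: a_1 = 1, a_4 = 0.
For each transient state i, a_i = sum_j P(i->j) * a_j:
  a_2 = 1/8*a_1 + 1/8*a_2 + 1/8*a_3 + 5/8*a_4
  a_3 = 0*a_1 + 1/4*a_2 + 5/8*a_3 + 1/8*a_4

Substituting a_1 = 1 and a_4 = 0, rearrange to (I - Q) a = r where r[i] = P(i -> 1):
  [7/8, -1/8] . (a_2, a_3) = 1/8
  [-1/4, 3/8] . (a_2, a_3) = 0

Solving yields:
  a_2 = 3/19
  a_3 = 2/19

Starting state is 2, so the absorption probability is a_2 = 3/19.

Answer: 3/19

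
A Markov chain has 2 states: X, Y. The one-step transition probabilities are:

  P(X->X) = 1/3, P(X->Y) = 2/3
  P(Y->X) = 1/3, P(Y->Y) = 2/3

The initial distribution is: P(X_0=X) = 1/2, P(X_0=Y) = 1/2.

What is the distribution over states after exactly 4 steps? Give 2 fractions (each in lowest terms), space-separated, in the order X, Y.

Answer: 1/3 2/3

Derivation:
Propagating the distribution step by step (d_{t+1} = d_t * P):
d_0 = (X=1/2, Y=1/2)
  d_1[X] = 1/2*1/3 + 1/2*1/3 = 1/3
  d_1[Y] = 1/2*2/3 + 1/2*2/3 = 2/3
d_1 = (X=1/3, Y=2/3)
  d_2[X] = 1/3*1/3 + 2/3*1/3 = 1/3
  d_2[Y] = 1/3*2/3 + 2/3*2/3 = 2/3
d_2 = (X=1/3, Y=2/3)
  d_3[X] = 1/3*1/3 + 2/3*1/3 = 1/3
  d_3[Y] = 1/3*2/3 + 2/3*2/3 = 2/3
d_3 = (X=1/3, Y=2/3)
  d_4[X] = 1/3*1/3 + 2/3*1/3 = 1/3
  d_4[Y] = 1/3*2/3 + 2/3*2/3 = 2/3
d_4 = (X=1/3, Y=2/3)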